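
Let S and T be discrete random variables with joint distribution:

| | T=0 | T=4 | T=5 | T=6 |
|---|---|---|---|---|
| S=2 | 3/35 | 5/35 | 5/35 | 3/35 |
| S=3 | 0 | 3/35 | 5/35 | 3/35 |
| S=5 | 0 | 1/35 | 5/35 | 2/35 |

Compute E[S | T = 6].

25/8

P(T = 6) = 8/35.
Summing S·P(S=x,T=y) over the conditioning event gives 5/7.
E[S | T = 6] = (5/7) / (8/35) = 25/8.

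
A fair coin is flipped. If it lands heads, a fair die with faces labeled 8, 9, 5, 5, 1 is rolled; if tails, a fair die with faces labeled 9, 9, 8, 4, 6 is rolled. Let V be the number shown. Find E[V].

32/5

E[V | heads] = (8+9+5+5+1)/5 = 28/5.
E[V | tails] = (9+9+8+4+6)/5 = 36/5.
E[V] = (1/2)·(28/5) + (1/2)·(36/5) = 32/5.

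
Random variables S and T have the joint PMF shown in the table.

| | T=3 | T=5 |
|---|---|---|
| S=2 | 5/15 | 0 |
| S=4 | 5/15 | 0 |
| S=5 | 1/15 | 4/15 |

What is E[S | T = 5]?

P(T = 5) = 4/15.
Σ S·P over the event = 5·(4/15) = 4/3.
E[S | T = 5] = (4/3) / (4/15) = 5.

5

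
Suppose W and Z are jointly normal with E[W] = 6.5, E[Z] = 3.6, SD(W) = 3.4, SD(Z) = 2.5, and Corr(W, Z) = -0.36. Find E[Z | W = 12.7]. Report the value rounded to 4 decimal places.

E[Z | W=x] = μ_Z + ρ(σ_Z/σ_W)(x − μ_W) for jointly normal variables.
E[Z | W=12.7] = 3.6 + (-0.36)·(2.5/3.4)·(12.7 − (6.5)) = 3.6 + (-0.26471)·(6.2) = 1.9588.

1.9588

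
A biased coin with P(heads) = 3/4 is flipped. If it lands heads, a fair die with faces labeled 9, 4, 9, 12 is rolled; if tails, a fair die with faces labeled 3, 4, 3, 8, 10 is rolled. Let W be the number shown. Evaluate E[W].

E[W | heads] = (9+4+9+12)/4 = 17/2.
E[W | tails] = (3+4+3+8+10)/5 = 28/5.
By the law of total expectation,
E[W] = (3/4)·(17/2) + (1/4)·(28/5) = 311/40.

311/40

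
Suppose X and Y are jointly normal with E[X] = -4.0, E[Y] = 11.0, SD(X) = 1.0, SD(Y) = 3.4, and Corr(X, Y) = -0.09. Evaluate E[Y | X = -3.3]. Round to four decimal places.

10.7858

E[Y | X=x] = μ_Y + ρ(σ_Y/σ_X)(x − μ_X) for jointly normal variables.
E[Y | X=-3.3] = 11.0 + (-0.09)·(3.4/1.0)·(-3.3 − (-4.0)) = 11.0 + (-0.306)·(0.7) = 10.7858.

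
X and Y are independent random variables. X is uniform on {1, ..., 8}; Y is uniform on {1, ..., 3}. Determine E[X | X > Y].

P(X > Y) = 3/4.
Summing X·P(x,y) over outcomes with X > Y gives 49/12.
E[X | X > Y] = (49/12) / (3/4) = 49/9.

49/9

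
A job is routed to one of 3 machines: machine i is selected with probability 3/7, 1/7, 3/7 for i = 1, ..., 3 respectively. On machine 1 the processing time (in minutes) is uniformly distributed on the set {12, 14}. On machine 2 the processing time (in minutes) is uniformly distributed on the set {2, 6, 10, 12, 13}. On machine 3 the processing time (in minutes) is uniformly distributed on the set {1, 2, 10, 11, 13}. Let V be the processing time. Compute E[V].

E[V | machine 1] = (12+14)/2 = 13.
E[V | machine 2] = (2+6+10+12+13)/5 = 43/5.
E[V | machine 3] = (1+2+10+11+13)/5 = 37/5.
By the law of total expectation,
E[V] = (3/7)·(13) + (1/7)·(43/5) + (3/7)·(37/5) = 349/35.

349/35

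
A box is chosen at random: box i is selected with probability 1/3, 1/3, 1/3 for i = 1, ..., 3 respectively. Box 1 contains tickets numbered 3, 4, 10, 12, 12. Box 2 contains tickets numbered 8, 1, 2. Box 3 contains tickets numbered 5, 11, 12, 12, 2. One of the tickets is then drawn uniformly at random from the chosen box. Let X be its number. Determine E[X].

304/45

E[X | box 1] = (3+4+10+12+12)/5 = 41/5.
E[X | box 2] = (8+1+2)/3 = 11/3.
E[X | box 3] = (5+11+12+12+2)/5 = 42/5.
E[X] = (1/3)·(41/5) + (1/3)·(11/3) + (1/3)·(42/5) = 304/45.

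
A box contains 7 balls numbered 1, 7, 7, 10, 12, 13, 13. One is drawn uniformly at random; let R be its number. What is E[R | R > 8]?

P(R > 8) = 4/7.
Σ over the event: 10·1/7 + 12·1/7 + 13·2/7 = 48/7.
E[R | R > 8] = (48/7) / (4/7) = 12.

12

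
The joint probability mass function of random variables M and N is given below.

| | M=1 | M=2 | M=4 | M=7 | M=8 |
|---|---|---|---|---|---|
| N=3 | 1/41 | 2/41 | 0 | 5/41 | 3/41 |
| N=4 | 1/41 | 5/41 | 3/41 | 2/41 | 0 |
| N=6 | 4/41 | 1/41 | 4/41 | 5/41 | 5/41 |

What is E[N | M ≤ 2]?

9/2

P(M ≤ 2) = 14/41.
Σ N·P over the event = 3·(1/41) + 4·(1/41) + 6·(4/41) + 3·(2/41) + 4·(5/41) + 6·(1/41) = 63/41.
E[N | M ≤ 2] = (63/41) / (14/41) = 9/2.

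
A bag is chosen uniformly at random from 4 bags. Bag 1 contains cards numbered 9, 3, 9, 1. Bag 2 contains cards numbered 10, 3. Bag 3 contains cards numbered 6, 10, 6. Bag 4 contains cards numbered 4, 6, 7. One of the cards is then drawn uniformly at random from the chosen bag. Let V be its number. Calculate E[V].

E[V | bag 1] = (9+3+9+1)/4 = 11/2.
E[V | bag 2] = (10+3)/2 = 13/2.
E[V | bag 3] = (6+10+6)/3 = 22/3.
E[V | bag 4] = (4+6+7)/3 = 17/3.
E[V] = (1/4)·(11/2) + (1/4)·(13/2) + (1/4)·(22/3) + (1/4)·(17/3) = 25/4.

25/4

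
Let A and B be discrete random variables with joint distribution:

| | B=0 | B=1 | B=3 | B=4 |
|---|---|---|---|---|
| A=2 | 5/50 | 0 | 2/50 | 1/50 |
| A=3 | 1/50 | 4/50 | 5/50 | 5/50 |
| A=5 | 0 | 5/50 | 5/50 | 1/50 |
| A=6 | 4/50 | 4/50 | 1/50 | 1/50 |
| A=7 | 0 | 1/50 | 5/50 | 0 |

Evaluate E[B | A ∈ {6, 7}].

27/16

P(A ∈ {6, 7}) = 8/25.
Σ B·P over the event = 0·(4/50) + 1·(4/50) + 3·(1/50) + 4·(1/50) + 1·(1/50) + 3·(5/50) = 27/50.
E[B | A ∈ {6, 7}] = (27/50) / (8/25) = 27/16.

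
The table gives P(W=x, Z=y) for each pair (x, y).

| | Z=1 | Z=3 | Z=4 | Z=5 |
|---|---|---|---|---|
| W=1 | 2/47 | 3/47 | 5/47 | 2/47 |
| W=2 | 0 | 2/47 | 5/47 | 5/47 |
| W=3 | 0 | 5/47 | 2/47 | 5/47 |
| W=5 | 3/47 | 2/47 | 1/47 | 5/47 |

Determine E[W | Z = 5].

52/17

P(Z = 5) = 17/47.
Summing W·P(W=x,Z=y) over the conditioning event gives 52/47.
E[W | Z = 5] = (52/47) / (17/47) = 52/17.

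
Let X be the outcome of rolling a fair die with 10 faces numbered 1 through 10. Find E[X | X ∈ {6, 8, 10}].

P(X ∈ {6, 8, 10}) = 3/10.
Σ over the event: 6·1/10 + 8·1/10 + 10·1/10 = 12/5.
E[X | X ∈ {6, 8, 10}] = (12/5) / (3/10) = 8.

8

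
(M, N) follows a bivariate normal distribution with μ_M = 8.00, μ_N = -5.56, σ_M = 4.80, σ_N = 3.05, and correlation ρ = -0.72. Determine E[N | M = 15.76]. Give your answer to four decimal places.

The regression of N on M has slope ρ·σ_N/σ_M and passes through (μ_M, μ_N).
E[N | M=15.76] = -5.56 + (-0.72)·(3.05/4.80)·(15.76 − (8.00)) = -5.56 + (-0.4575)·(7.76) = -9.1102.

-9.1102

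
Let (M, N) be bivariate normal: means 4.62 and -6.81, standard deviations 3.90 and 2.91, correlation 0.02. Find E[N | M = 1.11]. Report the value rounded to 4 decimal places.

The regression of N on M has slope ρ·σ_N/σ_M and passes through (μ_M, μ_N).
E[N | M=1.11] = -6.81 + (0.02)·(2.91/3.90)·(1.11 − (4.62)) = -6.81 + (0.014923)·(-3.51) = -6.8624.

-6.8624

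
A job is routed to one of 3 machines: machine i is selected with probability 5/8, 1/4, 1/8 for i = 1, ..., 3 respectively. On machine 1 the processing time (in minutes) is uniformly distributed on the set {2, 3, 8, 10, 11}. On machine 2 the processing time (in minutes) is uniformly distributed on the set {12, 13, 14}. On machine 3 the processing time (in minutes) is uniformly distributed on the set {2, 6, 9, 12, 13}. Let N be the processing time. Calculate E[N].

E[N | machine 1] = (2+3+8+10+11)/5 = 34/5.
E[N | machine 2] = (12+13+14)/3 = 13.
E[N | machine 3] = (2+6+9+12+13)/5 = 42/5.
By the law of total expectation,
E[N] = (5/8)·(34/5) + (1/4)·(13) + (1/8)·(42/5) = 171/20.

171/20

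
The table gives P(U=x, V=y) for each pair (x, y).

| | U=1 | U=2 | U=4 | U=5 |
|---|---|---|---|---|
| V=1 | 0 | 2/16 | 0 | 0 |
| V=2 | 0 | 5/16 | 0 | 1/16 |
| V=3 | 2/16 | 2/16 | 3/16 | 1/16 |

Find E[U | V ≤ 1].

2

P(V ≤ 1) = 1/8.
Σ U·P over the event = 2·(2/16) = 1/4.
E[U | V ≤ 1] = (1/4) / (1/8) = 2.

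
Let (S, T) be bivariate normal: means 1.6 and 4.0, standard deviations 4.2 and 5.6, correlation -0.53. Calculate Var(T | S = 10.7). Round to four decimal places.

22.5510

Var(T | S=x) = (1 − ρ²)·σ_T².
Var(T | S=10.7) = (5.6)²·(1 − (-0.53)²) = 31.36·0.7191 = 22.5510.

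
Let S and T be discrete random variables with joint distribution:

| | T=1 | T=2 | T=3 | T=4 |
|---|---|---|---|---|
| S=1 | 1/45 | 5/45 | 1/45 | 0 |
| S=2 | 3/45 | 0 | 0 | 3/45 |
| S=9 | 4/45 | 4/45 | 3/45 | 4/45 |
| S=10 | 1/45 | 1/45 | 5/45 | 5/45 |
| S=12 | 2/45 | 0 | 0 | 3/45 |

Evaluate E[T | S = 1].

2

P(S = 1) = 7/45.
Σ T·P over the event = 1·(1/45) + 2·(5/45) + 3·(1/45) = 14/45.
E[T | S = 1] = (14/45) / (7/45) = 2.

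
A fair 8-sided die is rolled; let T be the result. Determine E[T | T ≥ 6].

Given T ≥ 6, T is equally likely to be any of {6, 7, 8}.
E[T | T ≥ 6] = (6 + 7 + 8) / 3 = 7.

7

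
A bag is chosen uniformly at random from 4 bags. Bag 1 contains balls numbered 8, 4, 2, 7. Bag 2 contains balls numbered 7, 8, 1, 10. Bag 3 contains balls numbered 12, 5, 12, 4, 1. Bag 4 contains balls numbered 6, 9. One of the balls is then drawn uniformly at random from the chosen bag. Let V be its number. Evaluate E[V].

E[V | bag 1] = (8+4+2+7)/4 = 21/4.
E[V | bag 2] = (7+8+1+10)/4 = 13/2.
E[V | bag 3] = (12+5+12+4+1)/5 = 34/5.
E[V | bag 4] = (6+9)/2 = 15/2.
E[V] = (1/4)·(21/4) + (1/4)·(13/2) + (1/4)·(34/5) + (1/4)·(15/2) = 521/80.

521/80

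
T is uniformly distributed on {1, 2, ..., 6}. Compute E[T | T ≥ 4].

5

Given T ≥ 4, T is equally likely to be any of {4, 5, 6}.
E[T | T ≥ 4] = (4 + 5 + 6) / 3 = 5.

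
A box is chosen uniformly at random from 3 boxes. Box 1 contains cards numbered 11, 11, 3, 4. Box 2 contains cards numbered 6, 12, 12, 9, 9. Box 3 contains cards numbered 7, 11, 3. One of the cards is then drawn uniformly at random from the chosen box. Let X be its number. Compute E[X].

E[X | box 1] = (11+11+3+4)/4 = 29/4.
E[X | box 2] = (6+12+12+9+9)/5 = 48/5.
E[X | box 3] = (7+11+3)/3 = 7.
E[X] = (1/3)·(29/4) + (1/3)·(48/5) + (1/3)·(7) = 159/20.

159/20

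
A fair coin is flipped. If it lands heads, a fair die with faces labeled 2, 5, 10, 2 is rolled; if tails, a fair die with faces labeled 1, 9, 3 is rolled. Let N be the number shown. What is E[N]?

109/24

E[N | heads] = (2+5+10+2)/4 = 19/4.
E[N | tails] = (1+9+3)/3 = 13/3.
By the law of total expectation,
E[N] = (1/2)·(19/4) + (1/2)·(13/3) = 109/24.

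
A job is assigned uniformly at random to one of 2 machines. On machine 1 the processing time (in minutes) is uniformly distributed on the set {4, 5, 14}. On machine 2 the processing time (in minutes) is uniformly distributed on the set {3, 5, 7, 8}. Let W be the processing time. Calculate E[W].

161/24

E[W | machine 1] = (4+5+14)/3 = 23/3.
E[W | machine 2] = (3+5+7+8)/4 = 23/4.
By the law of total expectation,
E[W] = (1/2)·(23/3) + (1/2)·(23/4) = 161/24.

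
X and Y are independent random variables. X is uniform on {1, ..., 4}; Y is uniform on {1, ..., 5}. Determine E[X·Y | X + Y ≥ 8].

P(X + Y ≥ 8) = 3/20.
Summing XY·P(x,y) over outcomes with X + Y ≥ 8 gives 51/20.
E[X·Y | X + Y ≥ 8] = (51/20) / (3/20) = 17.

17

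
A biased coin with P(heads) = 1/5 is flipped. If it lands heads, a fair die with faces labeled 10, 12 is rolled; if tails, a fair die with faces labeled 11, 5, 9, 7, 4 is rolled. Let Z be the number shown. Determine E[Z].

E[Z | heads] = (10+12)/2 = 11.
E[Z | tails] = (11+5+9+7+4)/5 = 36/5.
E[Z] = (1/5)·(11) + (4/5)·(36/5) = 199/25.

199/25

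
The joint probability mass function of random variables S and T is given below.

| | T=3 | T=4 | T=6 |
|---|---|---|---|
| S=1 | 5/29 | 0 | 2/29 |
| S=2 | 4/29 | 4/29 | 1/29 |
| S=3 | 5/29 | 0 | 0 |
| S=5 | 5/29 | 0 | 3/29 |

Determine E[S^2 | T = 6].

P(T = 6) = 6/29.
Summing S^2·P(S=x,T=y) over the conditioning event gives 81/29.
E[S^2 | T = 6] = (81/29) / (6/29) = 27/2.

27/2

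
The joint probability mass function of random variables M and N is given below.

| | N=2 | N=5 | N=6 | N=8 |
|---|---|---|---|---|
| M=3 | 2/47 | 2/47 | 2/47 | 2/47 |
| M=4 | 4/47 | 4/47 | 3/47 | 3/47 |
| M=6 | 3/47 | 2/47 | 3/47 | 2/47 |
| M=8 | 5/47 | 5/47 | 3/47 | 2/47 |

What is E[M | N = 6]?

60/11

P(N = 6) = 11/47.
Σ M·P over the event = 3·(2/47) + 4·(3/47) + 6·(3/47) + 8·(3/47) = 60/47.
E[M | N = 6] = (60/47) / (11/47) = 60/11.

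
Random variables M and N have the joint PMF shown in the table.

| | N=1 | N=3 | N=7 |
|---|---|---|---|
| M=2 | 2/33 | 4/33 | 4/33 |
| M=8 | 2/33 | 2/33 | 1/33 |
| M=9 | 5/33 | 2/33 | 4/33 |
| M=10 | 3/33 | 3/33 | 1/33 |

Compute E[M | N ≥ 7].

P(N ≥ 7) = 10/33.
Σ M·P over the event = 2·(4/33) + 8·(1/33) + 9·(4/33) + 10·(1/33) = 62/33.
E[M | N ≥ 7] = (62/33) / (10/33) = 31/5.

31/5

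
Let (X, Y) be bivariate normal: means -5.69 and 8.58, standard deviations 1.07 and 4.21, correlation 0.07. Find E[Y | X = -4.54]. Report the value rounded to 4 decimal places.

8.8967

For a bivariate normal, E[Y | X=x] = μ_Y + ρ·(σ_Y/σ_X)·(x − μ_X).
E[Y | X=-4.54] = 8.58 + (0.07)·(4.21/1.07)·(-4.54 − (-5.69)) = 8.58 + (0.27542)·(1.15) = 8.8967.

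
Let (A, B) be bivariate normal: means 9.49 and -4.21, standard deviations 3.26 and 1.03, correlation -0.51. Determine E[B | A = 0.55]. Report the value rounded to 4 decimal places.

-2.7695

E[B | A=x] = μ_B + ρ(σ_B/σ_A)(x − μ_A) for jointly normal variables.
E[B | A=0.55] = -4.21 + (-0.51)·(1.03/3.26)·(0.55 − (9.49)) = -4.21 + (-0.16113)·(-8.94) = -2.7695.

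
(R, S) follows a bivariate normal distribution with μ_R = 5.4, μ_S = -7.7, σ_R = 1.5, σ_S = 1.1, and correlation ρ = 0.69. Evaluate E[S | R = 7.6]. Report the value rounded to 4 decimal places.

-6.5868

For a bivariate normal, E[S | R=x] = μ_S + ρ·(σ_S/σ_R)·(x − μ_R).
E[S | R=7.6] = -7.7 + (0.69)·(1.1/1.5)·(7.6 − (5.4)) = -7.7 + (0.506)·(2.2) = -6.5868.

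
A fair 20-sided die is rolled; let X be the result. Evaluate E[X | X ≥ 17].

Given X ≥ 17, X is equally likely to be any of {17, 18, 19, 20}.
E[X | X ≥ 17] = (17 + 18 + 19 + 20) / 4 = 37/2.

37/2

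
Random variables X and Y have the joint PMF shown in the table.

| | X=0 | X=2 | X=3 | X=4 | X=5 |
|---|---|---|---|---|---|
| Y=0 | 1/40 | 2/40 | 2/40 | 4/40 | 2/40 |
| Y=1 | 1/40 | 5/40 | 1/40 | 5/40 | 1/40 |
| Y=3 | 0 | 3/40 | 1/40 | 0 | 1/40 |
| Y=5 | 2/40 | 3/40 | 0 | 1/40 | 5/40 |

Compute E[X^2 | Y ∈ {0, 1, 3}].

P(Y ∈ {0, 1, 3}) = 29/40.
Summing X^2·P(X=x,Y=y) over the conditioning event gives 8.
E[X^2 | Y ∈ {0, 1, 3}] = (8) / (29/40) = 320/29.

320/29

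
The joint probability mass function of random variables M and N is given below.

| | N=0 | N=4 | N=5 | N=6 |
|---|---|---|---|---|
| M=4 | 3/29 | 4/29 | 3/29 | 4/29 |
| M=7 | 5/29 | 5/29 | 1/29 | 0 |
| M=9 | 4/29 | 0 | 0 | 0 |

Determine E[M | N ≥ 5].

P(N ≥ 5) = 8/29.
Σ M·P over the event = 4·(3/29) + 4·(4/29) + 7·(1/29) = 35/29.
E[M | N ≥ 5] = (35/29) / (8/29) = 35/8.

35/8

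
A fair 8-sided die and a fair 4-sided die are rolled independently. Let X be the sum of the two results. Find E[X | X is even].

P(X is even) = 1/2.
Σ over the event: 2·1/32 + 4·3/32 + 6·1/8 + 8·1/8 + 10·3/32 + 12·1/32 = 7/2.
E[X | X is even] = (7/2) / (1/2) = 7.

7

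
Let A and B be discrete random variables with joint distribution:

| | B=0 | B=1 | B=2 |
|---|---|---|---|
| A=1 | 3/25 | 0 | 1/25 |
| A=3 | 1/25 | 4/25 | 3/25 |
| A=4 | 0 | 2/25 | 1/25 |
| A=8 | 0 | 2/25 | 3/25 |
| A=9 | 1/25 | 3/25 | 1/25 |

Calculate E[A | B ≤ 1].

39/8

P(B ≤ 1) = 16/25.
Σ A·P over the event = 1·(3/25) + 3·(1/25) + 3·(4/25) + 4·(2/25) + 8·(2/25) + 9·(1/25) + 9·(3/25) = 78/25.
E[A | B ≤ 1] = (78/25) / (16/25) = 39/8.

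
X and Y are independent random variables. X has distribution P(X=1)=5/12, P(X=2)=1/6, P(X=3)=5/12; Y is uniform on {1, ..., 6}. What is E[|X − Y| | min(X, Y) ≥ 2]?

11/7

P(min(X, Y) ≥ 2) = 35/72.
Summing |X−Y|·P(x,y) over outcomes with min(X, Y) ≥ 2 gives 55/72.
E[|X − Y| | min(X, Y) ≥ 2] = (55/72) / (35/72) = 11/7.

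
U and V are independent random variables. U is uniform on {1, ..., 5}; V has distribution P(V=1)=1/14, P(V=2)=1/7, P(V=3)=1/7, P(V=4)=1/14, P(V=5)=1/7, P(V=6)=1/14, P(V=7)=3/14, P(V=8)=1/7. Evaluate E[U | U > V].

61/15

P(U > V) = 3/14.
Summing U·P(x,y) over outcomes with U > V gives 61/70.
E[U | U > V] = (61/70) / (3/14) = 61/15.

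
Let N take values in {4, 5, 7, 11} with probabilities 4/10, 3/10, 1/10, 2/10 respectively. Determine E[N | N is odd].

22/3

P(N is odd) = 3/5.
Σ over the event: 5·3/10 + 7·1/10 + 11·1/5 = 22/5.
E[N | N is odd] = (22/5) / (3/5) = 22/3.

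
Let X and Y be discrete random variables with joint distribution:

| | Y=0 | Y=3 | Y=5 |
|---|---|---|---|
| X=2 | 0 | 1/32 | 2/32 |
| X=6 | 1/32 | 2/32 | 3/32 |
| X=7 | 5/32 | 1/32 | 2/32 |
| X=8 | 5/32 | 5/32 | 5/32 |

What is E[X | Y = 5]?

P(Y = 5) = 3/8.
Σ X·P over the event = 2·(2/32) + 6·(3/32) + 7·(2/32) + 8·(5/32) = 19/8.
E[X | Y = 5] = (19/8) / (3/8) = 19/3.

19/3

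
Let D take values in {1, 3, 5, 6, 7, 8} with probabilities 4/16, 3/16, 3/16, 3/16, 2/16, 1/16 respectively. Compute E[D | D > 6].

22/3

P(D > 6) = 3/16.
Σ over the event: 7·1/8 + 8·1/16 = 11/8.
E[D | D > 6] = (11/8) / (3/16) = 22/3.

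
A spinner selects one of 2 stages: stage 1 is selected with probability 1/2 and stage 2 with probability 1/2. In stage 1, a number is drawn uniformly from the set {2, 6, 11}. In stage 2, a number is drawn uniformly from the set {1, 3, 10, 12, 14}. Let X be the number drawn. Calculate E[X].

E[X | stage 1] = (2+6+11)/3 = 19/3.
E[X | stage 2] = (1+3+10+12+14)/5 = 8.
By the law of total expectation,
E[X] = (1/2)·(19/3) + (1/2)·(8) = 43/6.

43/6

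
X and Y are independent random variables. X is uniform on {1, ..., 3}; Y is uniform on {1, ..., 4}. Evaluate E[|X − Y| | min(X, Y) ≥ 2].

P(min(X, Y) ≥ 2) = 1/2.
Summing |X−Y|·P(x,y) over outcomes with min(X, Y) ≥ 2 gives 5/12.
E[|X − Y| | min(X, Y) ≥ 2] = (5/12) / (1/2) = 5/6.

5/6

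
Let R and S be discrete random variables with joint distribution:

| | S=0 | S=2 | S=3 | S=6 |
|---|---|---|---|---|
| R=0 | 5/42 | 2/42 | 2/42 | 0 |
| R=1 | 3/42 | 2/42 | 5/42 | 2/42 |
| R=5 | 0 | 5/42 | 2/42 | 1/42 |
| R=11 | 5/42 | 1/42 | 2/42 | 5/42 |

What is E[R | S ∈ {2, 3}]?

25/7

P(S ∈ {2, 3}) = 1/2.
Σ R·P over the event = 0·(2/42) + 0·(2/42) + 1·(2/42) + 1·(5/42) + 5·(5/42) + 5·(2/42) + 11·(1/42) + 11·(2/42) = 25/14.
E[R | S ∈ {2, 3}] = (25/14) / (1/2) = 25/7.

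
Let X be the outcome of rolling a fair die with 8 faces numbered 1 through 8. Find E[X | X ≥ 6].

7

Given X ≥ 6, X is equally likely to be any of {6, 7, 8}.
E[X | X ≥ 6] = (6 + 7 + 8) / 3 = 7.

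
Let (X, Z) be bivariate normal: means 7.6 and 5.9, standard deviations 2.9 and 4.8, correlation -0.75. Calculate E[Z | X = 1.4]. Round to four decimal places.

E[Z | X=x] = μ_Z + ρ(σ_Z/σ_X)(x − μ_X) for jointly normal variables.
E[Z | X=1.4] = 5.9 + (-0.75)·(4.8/2.9)·(1.4 − (7.6)) = 5.9 + (-1.24138)·(-6.2) = 13.5966.

13.5966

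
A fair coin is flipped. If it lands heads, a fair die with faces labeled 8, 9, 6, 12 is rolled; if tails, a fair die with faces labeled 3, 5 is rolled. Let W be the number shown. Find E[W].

E[W | heads] = (8+9+6+12)/4 = 35/4.
E[W | tails] = (3+5)/2 = 4.
By the law of total expectation,
E[W] = (1/2)·(35/4) + (1/2)·(4) = 51/8.

51/8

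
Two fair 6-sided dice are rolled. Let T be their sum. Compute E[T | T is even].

P(T is even) = 1/2.
Σ over the event: 2·1/36 + 4·1/12 + 6·5/36 + 8·5/36 + 10·1/12 + 12·1/36 = 7/2.
E[T | T is even] = (7/2) / (1/2) = 7.

7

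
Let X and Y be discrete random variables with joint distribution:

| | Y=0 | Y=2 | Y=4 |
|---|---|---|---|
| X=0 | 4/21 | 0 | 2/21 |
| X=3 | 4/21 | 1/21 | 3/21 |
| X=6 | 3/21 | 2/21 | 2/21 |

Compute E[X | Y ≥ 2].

P(Y ≥ 2) = 10/21.
Σ X·P over the event = 0·(2/21) + 3·(1/21) + 3·(3/21) + 6·(2/21) + 6·(2/21) = 12/7.
E[X | Y ≥ 2] = (12/7) / (10/21) = 18/5.

18/5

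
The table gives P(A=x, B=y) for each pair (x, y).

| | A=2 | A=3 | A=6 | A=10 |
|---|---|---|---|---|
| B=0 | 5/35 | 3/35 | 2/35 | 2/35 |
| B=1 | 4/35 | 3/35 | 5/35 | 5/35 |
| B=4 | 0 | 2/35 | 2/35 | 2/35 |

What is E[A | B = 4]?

P(B = 4) = 6/35.
Summing A·P(A=x,B=y) over the conditioning event gives 38/35.
E[A | B = 4] = (38/35) / (6/35) = 19/3.

19/3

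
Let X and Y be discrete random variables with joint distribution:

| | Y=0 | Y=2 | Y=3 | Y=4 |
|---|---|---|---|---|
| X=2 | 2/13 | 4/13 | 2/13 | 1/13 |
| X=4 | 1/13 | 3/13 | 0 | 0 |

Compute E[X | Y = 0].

P(Y = 0) = 3/13.
Σ X·P over the event = 2·(2/13) + 4·(1/13) = 8/13.
E[X | Y = 0] = (8/13) / (3/13) = 8/3.

8/3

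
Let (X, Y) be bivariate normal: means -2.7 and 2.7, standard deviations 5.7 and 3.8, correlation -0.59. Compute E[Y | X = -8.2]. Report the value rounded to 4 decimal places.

For a bivariate normal, E[Y | X=x] = μ_Y + ρ·(σ_Y/σ_X)·(x − μ_X).
E[Y | X=-8.2] = 2.7 + (-0.59)·(3.8/5.7)·(-8.2 − (-2.7)) = 2.7 + (-0.39333)·(-5.5) = 4.8633.

4.8633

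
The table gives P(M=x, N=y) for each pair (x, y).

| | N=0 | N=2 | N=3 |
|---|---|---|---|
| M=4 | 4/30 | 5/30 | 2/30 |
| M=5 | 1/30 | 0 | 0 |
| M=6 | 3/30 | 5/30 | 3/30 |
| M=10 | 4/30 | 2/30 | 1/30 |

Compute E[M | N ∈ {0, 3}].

115/18

P(N ∈ {0, 3}) = 3/5.
Σ M·P over the event = 4·(4/30) + 4·(2/30) + 5·(1/30) + 6·(3/30) + 6·(3/30) + 10·(4/30) + 10·(1/30) = 23/6.
E[M | N ∈ {0, 3}] = (23/6) / (3/5) = 115/18.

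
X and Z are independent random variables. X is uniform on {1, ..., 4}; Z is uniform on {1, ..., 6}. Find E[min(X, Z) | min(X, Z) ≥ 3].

27/8

Outcomes with min(X, Z) ≥ 3: (3,3), (3,4), (3,5), (3,6), (4,3), (4,4), (4,5), (4,6), each with probability 1/24.
E[min(X, Z) | min(X, Z) ≥ 3] = (3 + 3 + 3 + 3 + 3 + 4 + 4 + 4) / 8 = 27/8.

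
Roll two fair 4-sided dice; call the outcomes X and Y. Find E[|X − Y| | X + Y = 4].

4/3

Outcomes with X + Y = 4: (1,3), (2,2), (3,1), each with probability 1/16.
E[|X − Y| | X + Y = 4] = (2 + 0 + 2) / 3 = 4/3.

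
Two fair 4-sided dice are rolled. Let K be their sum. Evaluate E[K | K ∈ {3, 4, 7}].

P(K ∈ {3, 4, 7}) = 7/16.
Σ over the event: 3·1/8 + 4·3/16 + 7·1/8 = 2.
E[K | K ∈ {3, 4, 7}] = (2) / (7/16) = 32/7.

32/7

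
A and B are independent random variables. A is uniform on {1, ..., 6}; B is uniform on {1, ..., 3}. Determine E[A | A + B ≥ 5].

P(A + B ≥ 5) = 2/3.
Summing A·P(x,y) over outcomes with A + B ≥ 5 gives 53/18.
E[A | A + B ≥ 5] = (53/18) / (2/3) = 53/12.

53/12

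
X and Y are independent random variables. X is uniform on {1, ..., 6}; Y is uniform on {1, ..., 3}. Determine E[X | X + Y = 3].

3/2

P(X + Y = 3) = 1/9.
Summing X·P(x,y) over outcomes with X + Y = 3 gives 1/6.
E[X | X + Y = 3] = (1/6) / (1/9) = 3/2.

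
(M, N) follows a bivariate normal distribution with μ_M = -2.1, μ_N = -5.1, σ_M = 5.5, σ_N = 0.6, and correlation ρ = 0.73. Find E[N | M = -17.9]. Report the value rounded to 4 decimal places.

-6.3583

For a bivariate normal, E[N | M=x] = μ_N + ρ·(σ_N/σ_M)·(x − μ_M).
E[N | M=-17.9] = -5.1 + (0.73)·(0.6/5.5)·(-17.9 − (-2.1)) = -5.1 + (0.0796364)·(-15.8) = -6.3583.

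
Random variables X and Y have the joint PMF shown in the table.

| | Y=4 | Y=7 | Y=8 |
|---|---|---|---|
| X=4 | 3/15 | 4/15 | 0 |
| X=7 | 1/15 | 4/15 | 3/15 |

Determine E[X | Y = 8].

7

P(Y = 8) = 1/5.
Summing X·P(X=x,Y=y) over the conditioning event gives 7/5.
E[X | Y = 8] = (7/5) / (1/5) = 7.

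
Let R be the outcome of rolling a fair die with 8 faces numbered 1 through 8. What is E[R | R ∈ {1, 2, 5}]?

8/3

P(R ∈ {1, 2, 5}) = 3/8.
Σ over the event: 1·1/8 + 2·1/8 + 5·1/8 = 1.
E[R | R ∈ {1, 2, 5}] = (1) / (3/8) = 8/3.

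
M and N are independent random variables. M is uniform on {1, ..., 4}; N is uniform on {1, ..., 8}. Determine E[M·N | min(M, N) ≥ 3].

77/4

P(min(M, N) ≥ 3) = 3/8.
Summing MN·P(x,y) over outcomes with min(M, N) ≥ 3 gives 231/32.
E[M·N | min(M, N) ≥ 3] = (231/32) / (3/8) = 77/4.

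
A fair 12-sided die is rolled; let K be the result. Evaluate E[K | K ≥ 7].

19/2

Given K ≥ 7, K is equally likely to be any of {7, 8, 9, 10, 11, 12}.
E[K | K ≥ 7] = (7 + 8 + 9 + 10 + 11 + 12) / 6 = 19/2.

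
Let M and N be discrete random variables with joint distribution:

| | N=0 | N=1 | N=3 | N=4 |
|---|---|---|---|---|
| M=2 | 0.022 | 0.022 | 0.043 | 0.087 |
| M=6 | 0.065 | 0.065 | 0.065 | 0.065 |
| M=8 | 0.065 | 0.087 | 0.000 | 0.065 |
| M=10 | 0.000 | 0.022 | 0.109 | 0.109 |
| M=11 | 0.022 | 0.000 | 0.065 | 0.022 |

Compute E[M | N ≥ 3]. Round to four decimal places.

P(N ≥ 3) = 0.630.
Summing M·P(M=x,N=y) over the conditioning event gives 4.697.
E[M | N ≥ 3] = (4.697) / (0.630) = 7.4556.

7.4556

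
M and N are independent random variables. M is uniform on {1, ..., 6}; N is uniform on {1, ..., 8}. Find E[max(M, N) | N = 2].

11/3

Outcomes with N = 2: (1,2), (2,2), (3,2), (4,2), (5,2), (6,2), each with probability 1/48.
E[max(M, N) | N = 2] = (2 + 2 + 3 + 4 + 5 + 6) / 6 = 11/3.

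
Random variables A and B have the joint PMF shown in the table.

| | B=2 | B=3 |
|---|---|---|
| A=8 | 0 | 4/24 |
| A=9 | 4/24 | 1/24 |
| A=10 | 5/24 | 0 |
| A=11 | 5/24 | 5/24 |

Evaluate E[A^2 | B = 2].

1429/14

P(B = 2) = 7/12.
Σ A^2·P over the event = 81·(4/24) + 100·(5/24) + 121·(5/24) = 1429/24.
E[A^2 | B = 2] = (1429/24) / (7/12) = 1429/14.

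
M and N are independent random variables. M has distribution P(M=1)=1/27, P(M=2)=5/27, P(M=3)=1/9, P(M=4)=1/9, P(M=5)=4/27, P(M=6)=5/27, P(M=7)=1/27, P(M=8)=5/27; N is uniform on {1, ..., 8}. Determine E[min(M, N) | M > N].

P(M > N) = 17/36.
Summing min(M,N)·P(x,y) over outcomes with M > N gives 77/54.
E[min(M, N) | M > N] = (77/54) / (17/36) = 154/51.

154/51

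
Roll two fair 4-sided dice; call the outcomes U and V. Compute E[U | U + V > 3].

P(U + V > 3) = 13/16.
Summing U·P(x,y) over outcomes with U + V > 3 gives 9/4.
E[U | U + V > 3] = (9/4) / (13/16) = 36/13.

36/13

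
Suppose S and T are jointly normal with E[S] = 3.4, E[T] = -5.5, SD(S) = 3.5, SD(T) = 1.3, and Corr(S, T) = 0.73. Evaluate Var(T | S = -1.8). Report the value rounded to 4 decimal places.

For a bivariate normal, Var(T | S=x) = σ_T²(1 − ρ²).
Var(T | S=-1.8) = (1.3)²·(1 − (0.73)²) = 1.69·0.4671 = 0.7894.

0.7894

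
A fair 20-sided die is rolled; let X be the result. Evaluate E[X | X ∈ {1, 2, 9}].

P(X ∈ {1, 2, 9}) = 3/20.
Σ over the event: 1·1/20 + 2·1/20 + 9·1/20 = 3/5.
E[X | X ∈ {1, 2, 9}] = (3/5) / (3/20) = 4.

4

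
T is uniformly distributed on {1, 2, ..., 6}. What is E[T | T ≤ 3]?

Given T ≤ 3, T is equally likely to be any of {1, 2, 3}.
E[T | T ≤ 3] = (1 + 2 + 3) / 3 = 2.

2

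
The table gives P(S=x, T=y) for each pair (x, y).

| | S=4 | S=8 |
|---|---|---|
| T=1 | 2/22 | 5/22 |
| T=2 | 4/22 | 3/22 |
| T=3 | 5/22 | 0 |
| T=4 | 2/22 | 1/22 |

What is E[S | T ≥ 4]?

P(T ≥ 4) = 3/22.
Σ S·P over the event = 4·(2/22) + 8·(1/22) = 8/11.
E[S | T ≥ 4] = (8/11) / (3/22) = 16/3.

16/3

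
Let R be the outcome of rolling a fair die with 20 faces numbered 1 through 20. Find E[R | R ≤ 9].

Given R ≤ 9, R is equally likely to be any of {1, 2, 3, 4, 5, 6, 7, 8, 9}.
E[R | R ≤ 9] = (1 + 2 + 3 + 4 + 5 + 6 + 7 + 8 + 9) / 9 = 5.

5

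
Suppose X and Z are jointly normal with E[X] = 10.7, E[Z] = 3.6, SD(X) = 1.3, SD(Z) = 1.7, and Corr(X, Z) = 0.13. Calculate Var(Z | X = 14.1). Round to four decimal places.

Var(Z | X=x) = (1 − ρ²)·σ_Z².
Var(Z | X=14.1) = (1.7)²·(1 − (0.13)²) = 2.89·0.9831 = 2.8412.

2.8412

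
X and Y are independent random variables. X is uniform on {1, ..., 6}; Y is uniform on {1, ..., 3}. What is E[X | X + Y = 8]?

Outcomes with X + Y = 8: (5,3), (6,2), each with probability 1/18.
E[X | X + Y = 8] = (5 + 6) / 2 = 11/2.

11/2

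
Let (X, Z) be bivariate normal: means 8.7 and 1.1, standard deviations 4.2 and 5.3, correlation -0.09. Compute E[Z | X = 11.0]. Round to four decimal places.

For a bivariate normal, E[Z | X=x] = μ_Z + ρ·(σ_Z/σ_X)·(x − μ_X).
E[Z | X=11.0] = 1.1 + (-0.09)·(5.3/4.2)·(11.0 − (8.7)) = 1.1 + (-0.11357)·(2.3) = 0.8388.

0.8388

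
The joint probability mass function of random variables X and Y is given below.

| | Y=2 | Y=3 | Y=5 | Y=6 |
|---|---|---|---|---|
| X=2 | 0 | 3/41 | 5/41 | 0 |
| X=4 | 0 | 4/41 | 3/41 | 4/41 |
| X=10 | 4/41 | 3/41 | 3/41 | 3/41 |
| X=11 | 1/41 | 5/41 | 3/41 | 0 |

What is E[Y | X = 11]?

P(X = 11) = 9/41.
Σ Y·P over the event = 2·(1/41) + 3·(5/41) + 5·(3/41) = 32/41.
E[Y | X = 11] = (32/41) / (9/41) = 32/9.

32/9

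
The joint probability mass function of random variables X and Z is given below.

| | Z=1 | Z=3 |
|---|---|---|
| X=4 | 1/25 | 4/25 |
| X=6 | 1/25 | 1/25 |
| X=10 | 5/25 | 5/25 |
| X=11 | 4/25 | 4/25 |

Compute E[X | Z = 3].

P(Z = 3) = 14/25.
Σ X·P over the event = 4·(4/25) + 6·(1/25) + 10·(5/25) + 11·(4/25) = 116/25.
E[X | Z = 3] = (116/25) / (14/25) = 58/7.

58/7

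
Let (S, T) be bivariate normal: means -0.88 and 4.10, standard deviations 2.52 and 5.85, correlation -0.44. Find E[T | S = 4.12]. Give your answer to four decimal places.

The regression of T on S has slope ρ·σ_T/σ_S and passes through (μ_S, μ_T).
E[T | S=4.12] = 4.10 + (-0.44)·(5.85/2.52)·(4.12 − (-0.88)) = 4.10 + (-1.021429)·(5) = -1.0071.

-1.0071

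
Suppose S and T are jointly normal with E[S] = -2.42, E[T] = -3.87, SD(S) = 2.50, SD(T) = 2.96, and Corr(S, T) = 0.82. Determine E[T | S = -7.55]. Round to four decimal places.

E[T | S=x] = μ_T + ρ(σ_T/σ_S)(x − μ_S) for jointly normal variables.
E[T | S=-7.55] = -3.87 + (0.82)·(2.96/2.50)·(-7.55 − (-2.42)) = -3.87 + (0.97088)·(-5.13) = -8.8506.

-8.8506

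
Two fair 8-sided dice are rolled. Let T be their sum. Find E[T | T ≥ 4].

568/61

P(T ≥ 4) = 61/64.
E[T | T ≥ 4] = (71/8) / (61/64) = 568/61.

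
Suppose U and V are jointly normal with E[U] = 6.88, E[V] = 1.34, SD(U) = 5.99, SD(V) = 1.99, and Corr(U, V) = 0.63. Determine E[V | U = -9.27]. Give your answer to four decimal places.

E[V | U=x] = μ_V + ρ(σ_V/σ_U)(x − μ_U) for jointly normal variables.
E[V | U=-9.27] = 1.34 + (0.63)·(1.99/5.99)·(-9.27 − (6.88)) = 1.34 + (0.2093)·(-16.15) = -2.0402.

-2.0402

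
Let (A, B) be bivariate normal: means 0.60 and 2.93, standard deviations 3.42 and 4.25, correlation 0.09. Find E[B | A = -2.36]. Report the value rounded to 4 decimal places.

2.5989

E[B | A=x] = μ_B + ρ(σ_B/σ_A)(x − μ_A) for jointly normal variables.
E[B | A=-2.36] = 2.93 + (0.09)·(4.25/3.42)·(-2.36 − (0.60)) = 2.93 + (0.111842)·(-2.96) = 2.5989.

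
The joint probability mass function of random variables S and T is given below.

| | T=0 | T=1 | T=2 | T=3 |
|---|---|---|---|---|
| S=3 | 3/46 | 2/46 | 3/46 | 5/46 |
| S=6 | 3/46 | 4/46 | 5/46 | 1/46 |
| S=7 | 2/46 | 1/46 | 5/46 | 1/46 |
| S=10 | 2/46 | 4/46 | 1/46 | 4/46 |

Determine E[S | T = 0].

61/10

P(T = 0) = 5/23.
Summing S·P(S=x,T=y) over the conditioning event gives 61/46.
E[S | T = 0] = (61/46) / (5/23) = 61/10.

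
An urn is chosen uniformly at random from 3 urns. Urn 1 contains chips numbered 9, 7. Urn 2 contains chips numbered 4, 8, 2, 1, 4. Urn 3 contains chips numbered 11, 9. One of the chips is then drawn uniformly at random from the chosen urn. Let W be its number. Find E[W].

109/15

E[W | urn 1] = (9+7)/2 = 8.
E[W | urn 2] = (4+8+2+1+4)/5 = 19/5.
E[W | urn 3] = (11+9)/2 = 10.
By the law of total expectation,
E[W] = (1/3)·(8) + (1/3)·(19/5) + (1/3)·(10) = 109/15.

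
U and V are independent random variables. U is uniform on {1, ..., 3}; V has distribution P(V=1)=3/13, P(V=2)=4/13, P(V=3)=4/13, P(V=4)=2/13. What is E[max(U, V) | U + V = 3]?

2

P(U + V = 3) = 7/39.
Summing max(U,V)·P(x,y) over outcomes with U + V = 3 gives 14/39.
E[max(U, V) | U + V = 3] = (14/39) / (7/39) = 2.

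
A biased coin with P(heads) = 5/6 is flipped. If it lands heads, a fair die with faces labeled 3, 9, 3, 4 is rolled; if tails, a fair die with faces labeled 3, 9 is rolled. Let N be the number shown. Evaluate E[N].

E[N | heads] = (3+9+3+4)/4 = 19/4.
E[N | tails] = (3+9)/2 = 6.
E[N] = (5/6)·(19/4) + (1/6)·(6) = 119/24.

119/24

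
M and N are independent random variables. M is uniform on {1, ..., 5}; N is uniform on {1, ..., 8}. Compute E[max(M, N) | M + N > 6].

152/25

P(M + N > 6) = 5/8.
Summing max(M,N)·P(x,y) over outcomes with M + N > 6 gives 19/5.
E[max(M, N) | M + N > 6] = (19/5) / (5/8) = 152/25.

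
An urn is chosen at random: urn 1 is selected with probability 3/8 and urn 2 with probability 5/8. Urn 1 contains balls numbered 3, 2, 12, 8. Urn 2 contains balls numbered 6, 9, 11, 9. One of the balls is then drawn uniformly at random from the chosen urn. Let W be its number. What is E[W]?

E[W | urn 1] = (3+2+12+8)/4 = 25/4.
E[W | urn 2] = (6+9+11+9)/4 = 35/4.
E[W] = (3/8)·(25/4) + (5/8)·(35/4) = 125/16.

125/16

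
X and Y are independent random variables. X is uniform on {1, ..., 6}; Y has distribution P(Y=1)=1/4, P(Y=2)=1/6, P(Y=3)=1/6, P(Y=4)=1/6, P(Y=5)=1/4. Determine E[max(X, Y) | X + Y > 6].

P(X + Y > 6) = 1/2.
Summing max(X,Y)·P(x,y) over outcomes with X + Y > 6 gives 31/12.
E[max(X, Y) | X + Y > 6] = (31/12) / (1/2) = 31/6.

31/6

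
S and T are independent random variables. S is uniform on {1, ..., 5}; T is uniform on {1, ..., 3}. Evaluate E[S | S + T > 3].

41/12

P(S + T > 3) = 4/5.
Summing S·P(x,y) over outcomes with S + T > 3 gives 41/15.
E[S | S + T > 3] = (41/15) / (4/5) = 41/12.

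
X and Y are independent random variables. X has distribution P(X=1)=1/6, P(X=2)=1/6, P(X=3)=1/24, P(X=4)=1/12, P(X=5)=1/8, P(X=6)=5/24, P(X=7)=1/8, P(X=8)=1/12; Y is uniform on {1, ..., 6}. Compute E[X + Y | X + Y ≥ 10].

506/45

P(X + Y ≥ 10) = 5/16.
Summing (X+Y)·P(x,y) over outcomes with X + Y ≥ 10 gives 253/72.
E[X + Y | X + Y ≥ 10] = (253/72) / (5/16) = 506/45.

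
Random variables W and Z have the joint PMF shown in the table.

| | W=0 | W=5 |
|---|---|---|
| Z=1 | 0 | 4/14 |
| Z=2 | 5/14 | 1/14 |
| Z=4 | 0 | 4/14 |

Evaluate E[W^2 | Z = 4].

25

P(Z = 4) = 2/7.
Σ W^2·P over the event = 25·(4/14) = 50/7.
E[W^2 | Z = 4] = (50/7) / (2/7) = 25.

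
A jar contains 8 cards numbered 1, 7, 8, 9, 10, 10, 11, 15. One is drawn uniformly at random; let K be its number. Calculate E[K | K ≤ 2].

P(K ≤ 2) = 1/8.
Σ over the event: 1·1/8 = 1/8.
E[K | K ≤ 2] = (1/8) / (1/8) = 1.

1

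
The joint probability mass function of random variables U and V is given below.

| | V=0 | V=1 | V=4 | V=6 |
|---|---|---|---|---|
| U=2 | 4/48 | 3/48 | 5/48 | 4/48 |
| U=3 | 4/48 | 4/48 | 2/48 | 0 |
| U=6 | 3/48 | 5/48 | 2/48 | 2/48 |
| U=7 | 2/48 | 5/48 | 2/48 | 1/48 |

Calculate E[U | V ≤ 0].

4

P(V ≤ 0) = 13/48.
Summing U·P(U=x,V=y) over the conditioning event gives 13/12.
E[U | V ≤ 0] = (13/12) / (13/48) = 4.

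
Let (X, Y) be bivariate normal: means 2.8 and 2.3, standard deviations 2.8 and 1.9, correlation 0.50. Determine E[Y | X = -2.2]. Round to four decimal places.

0.6036

E[Y | X=x] = μ_Y + ρ(σ_Y/σ_X)(x − μ_X) for jointly normal variables.
E[Y | X=-2.2] = 2.3 + (0.50)·(1.9/2.8)·(-2.2 − (2.8)) = 2.3 + (0.33929)·(-5) = 0.6036.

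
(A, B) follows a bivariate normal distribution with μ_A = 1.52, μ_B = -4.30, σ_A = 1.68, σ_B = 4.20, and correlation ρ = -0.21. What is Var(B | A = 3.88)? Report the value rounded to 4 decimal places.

16.8621

The conditional variance in a bivariate normal is σ_B²(1 − ρ²), independent of x.
Var(B | A=3.88) = (4.20)²·(1 − (-0.21)²) = 17.64·0.9559 = 16.8621.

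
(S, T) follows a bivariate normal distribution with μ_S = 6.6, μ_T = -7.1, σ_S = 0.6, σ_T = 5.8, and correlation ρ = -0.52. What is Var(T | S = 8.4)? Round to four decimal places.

For a bivariate normal, Var(T | S=x) = σ_T²(1 − ρ²).
Var(T | S=8.4) = (5.8)²·(1 − (-0.52)²) = 33.64·0.7296 = 24.5437.

24.5437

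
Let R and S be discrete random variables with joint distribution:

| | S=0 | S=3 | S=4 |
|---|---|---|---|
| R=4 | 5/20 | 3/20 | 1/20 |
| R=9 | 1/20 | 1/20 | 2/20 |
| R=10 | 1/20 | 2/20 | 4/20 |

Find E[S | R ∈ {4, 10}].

35/16

P(R ∈ {4, 10}) = 4/5.
Σ S·P over the event = 0·(5/20) + 3·(3/20) + 4·(1/20) + 0·(1/20) + 3·(2/20) + 4·(4/20) = 7/4.
E[S | R ∈ {4, 10}] = (7/4) / (4/5) = 35/16.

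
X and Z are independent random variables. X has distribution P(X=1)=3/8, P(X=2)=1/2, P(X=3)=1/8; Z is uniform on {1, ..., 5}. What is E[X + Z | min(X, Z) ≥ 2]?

P(min(X, Z) ≥ 2) = 1/2.
Summing (X+Z)·P(x,y) over outcomes with min(X, Z) ≥ 2 gives 57/20.
E[X + Z | min(X, Z) ≥ 2] = (57/20) / (1/2) = 57/10.

57/10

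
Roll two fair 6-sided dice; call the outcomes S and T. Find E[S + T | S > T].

7

P(S > T) = 5/12.
Summing (S+T)·P(x,y) over outcomes with S > T gives 35/12.
E[S + T | S > T] = (35/12) / (5/12) = 7.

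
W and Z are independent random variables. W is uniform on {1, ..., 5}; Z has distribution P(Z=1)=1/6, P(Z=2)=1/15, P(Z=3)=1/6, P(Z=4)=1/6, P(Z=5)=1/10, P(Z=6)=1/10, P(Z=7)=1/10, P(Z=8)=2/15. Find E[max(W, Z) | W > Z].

4

P(W > Z) = 41/150.
Summing max(W,Z)·P(x,y) over outcomes with W > Z gives 82/75.
E[max(W, Z) | W > Z] = (82/75) / (41/150) = 4.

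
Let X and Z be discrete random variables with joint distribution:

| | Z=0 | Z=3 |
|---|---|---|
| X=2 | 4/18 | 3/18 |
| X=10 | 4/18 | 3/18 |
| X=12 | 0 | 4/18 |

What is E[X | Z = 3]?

P(Z = 3) = 5/9.
Σ X·P over the event = 2·(3/18) + 10·(3/18) + 12·(4/18) = 14/3.
E[X | Z = 3] = (14/3) / (5/9) = 42/5.

42/5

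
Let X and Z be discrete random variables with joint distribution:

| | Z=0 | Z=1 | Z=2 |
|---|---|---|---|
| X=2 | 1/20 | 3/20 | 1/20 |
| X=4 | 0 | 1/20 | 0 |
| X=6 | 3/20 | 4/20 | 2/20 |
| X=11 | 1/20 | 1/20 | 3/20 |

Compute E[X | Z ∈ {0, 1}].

P(Z ∈ {0, 1}) = 7/10.
Σ X·P over the event = 2·(1/20) + 2·(3/20) + 4·(1/20) + 6·(3/20) + 6·(4/20) + 11·(1/20) + 11·(1/20) = 19/5.
E[X | Z ∈ {0, 1}] = (19/5) / (7/10) = 38/7.

38/7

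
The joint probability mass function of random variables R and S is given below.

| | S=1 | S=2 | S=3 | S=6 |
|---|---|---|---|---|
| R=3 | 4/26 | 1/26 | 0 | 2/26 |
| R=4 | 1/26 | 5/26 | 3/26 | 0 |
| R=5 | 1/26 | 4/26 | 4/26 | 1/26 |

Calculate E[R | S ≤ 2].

4

P(S ≤ 2) = 8/13.
Σ R·P over the event = 3·(4/26) + 3·(1/26) + 4·(1/26) + 4·(5/26) + 5·(1/26) + 5·(4/26) = 32/13.
E[R | S ≤ 2] = (32/13) / (8/13) = 4.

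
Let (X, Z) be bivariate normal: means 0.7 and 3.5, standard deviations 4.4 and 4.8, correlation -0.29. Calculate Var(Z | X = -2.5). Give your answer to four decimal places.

The conditional variance in a bivariate normal is σ_Z²(1 − ρ²), independent of x.
Var(Z | X=-2.5) = (4.8)²·(1 − (-0.29)²) = 23.04·0.9159 = 21.1023.

21.1023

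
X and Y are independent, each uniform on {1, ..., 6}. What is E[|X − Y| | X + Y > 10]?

Outcomes with X + Y > 10: (5,6), (6,5), (6,6), each with probability 1/36.
E[|X − Y| | X + Y > 10] = (1 + 1 + 0) / 3 = 2/3.

2/3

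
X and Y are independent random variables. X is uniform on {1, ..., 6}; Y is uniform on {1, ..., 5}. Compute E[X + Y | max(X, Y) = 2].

10/3

Outcomes with max(X, Y) = 2: (1,2), (2,1), (2,2), each with probability 1/30.
E[X + Y | max(X, Y) = 2] = (3 + 3 + 4) / 3 = 10/3.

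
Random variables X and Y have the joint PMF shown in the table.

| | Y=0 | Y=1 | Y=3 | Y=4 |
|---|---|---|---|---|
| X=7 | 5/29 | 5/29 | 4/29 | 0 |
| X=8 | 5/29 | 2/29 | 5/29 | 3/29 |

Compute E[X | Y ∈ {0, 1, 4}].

P(Y ∈ {0, 1, 4}) = 20/29.
Σ X·P over the event = 7·(5/29) + 7·(5/29) + 8·(5/29) + 8·(2/29) + 8·(3/29) = 150/29.
E[X | Y ∈ {0, 1, 4}] = (150/29) / (20/29) = 15/2.

15/2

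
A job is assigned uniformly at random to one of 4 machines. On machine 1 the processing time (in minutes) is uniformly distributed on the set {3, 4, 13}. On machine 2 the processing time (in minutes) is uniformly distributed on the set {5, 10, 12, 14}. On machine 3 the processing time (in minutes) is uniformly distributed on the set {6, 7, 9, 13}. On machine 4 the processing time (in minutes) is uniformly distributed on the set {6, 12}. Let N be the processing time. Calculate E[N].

26/3

E[N | machine 1] = (3+4+13)/3 = 20/3.
E[N | machine 2] = (5+10+12+14)/4 = 41/4.
E[N | machine 3] = (6+7+9+13)/4 = 35/4.
E[N | machine 4] = (6+12)/2 = 9.
By the law of total expectation,
E[N] = (1/4)·(20/3) + (1/4)·(41/4) + (1/4)·(35/4) + (1/4)·(9) = 26/3.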